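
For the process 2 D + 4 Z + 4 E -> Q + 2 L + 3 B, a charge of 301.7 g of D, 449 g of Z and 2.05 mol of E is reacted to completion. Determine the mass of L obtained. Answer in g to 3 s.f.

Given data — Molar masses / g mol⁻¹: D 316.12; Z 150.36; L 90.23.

86.1 g

n(D) = 301.7 / 316.12 = 0.9544 mol
n(Z) = 449.0 / 150.36 = 2.986 mol
n(E) = 2.050 mol
n/ν for D = 0.9544/2 = 0.4772
n/ν for Z = 2.986/4 = 0.7465
n/ν for E = 2.050/4 = 0.5125
Smallest n/ν is D → limiting reagent.
n(L) = (2/2) × 0.9544 = 0.9544 mol
mass = 0.9544 × 90.23 = 86.12 g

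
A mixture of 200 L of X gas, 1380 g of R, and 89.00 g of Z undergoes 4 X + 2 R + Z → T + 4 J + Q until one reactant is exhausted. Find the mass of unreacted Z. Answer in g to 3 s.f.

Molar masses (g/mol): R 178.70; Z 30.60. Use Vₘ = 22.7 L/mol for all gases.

n(X) = 200.0 / 22.7 = 8.811 mol
n(R) = 1380 / 178.70 = 7.722 mol
n(Z) = 89.00 / 30.60 = 2.908 mol
n/ν for X = 8.811/4 = 2.203
n/ν for R = 7.722/2 = 3.861
n/ν for Z = 2.908/1 = 2.908
Smallest n/ν is X → limiting reagent.
Z consumed = (1/4) × 8.811 = 2.203 mol
Z remaining = 2.908 − 2.203 = 0.7050 mol
mass = 0.7050 × 30.60 = 21.57 g

21.6 g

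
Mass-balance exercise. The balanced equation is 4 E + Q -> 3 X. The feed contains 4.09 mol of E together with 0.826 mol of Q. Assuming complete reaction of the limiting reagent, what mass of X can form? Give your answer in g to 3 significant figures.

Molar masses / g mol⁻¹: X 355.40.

881 g

n(E) = 4.090 mol
n(Q) = 0.8260 mol
n/ν for E = 4.090/4 = 1.023
n/ν for Q = 0.8260/1 = 0.8260
Smallest n/ν is Q → limiting reagent.
n(X) = (3/1) × 0.8260 = 2.478 mol
mass = 2.478 × 355.40 = 880.7 g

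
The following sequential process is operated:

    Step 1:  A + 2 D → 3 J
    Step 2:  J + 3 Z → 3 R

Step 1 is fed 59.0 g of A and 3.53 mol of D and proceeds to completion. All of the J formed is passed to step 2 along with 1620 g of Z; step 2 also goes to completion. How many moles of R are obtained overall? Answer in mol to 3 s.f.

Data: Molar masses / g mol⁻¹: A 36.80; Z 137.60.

11.8 mol

Step 1:
n(A) = 59.00 / 36.80 = 1.603 mol
n(D) = 3.530 mol
n/ν → A: 1.603, D: 1.765; A is limiting.
n(J) produced = (3/1) × 1.603 = 4.809 mol
Step 2:
n(J) available = 4.809 mol
n(Z) = 1620 / 137.60 = 11.77 mol
n/ν → J: 4.809, Z: 3.923; Z is limiting.
n(R) = (3/3) × 11.77 = 11.77 mol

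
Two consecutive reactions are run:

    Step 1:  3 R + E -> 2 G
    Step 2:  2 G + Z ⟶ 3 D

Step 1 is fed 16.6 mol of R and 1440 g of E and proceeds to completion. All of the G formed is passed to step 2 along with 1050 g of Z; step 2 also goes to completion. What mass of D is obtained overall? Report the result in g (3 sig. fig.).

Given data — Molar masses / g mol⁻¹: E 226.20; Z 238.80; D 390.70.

Step 1:
n(R) = 16.60 mol
n(E) = 1440 / 226.20 = 6.366 mol
n/ν for R = 16.60/3 = 5.533
n/ν for E = 6.366/1 = 6.366
Smallest n/ν is R → limiting reagent.
n(G) produced = (2/3) × 16.60 = 11.07 mol
Step 2:
n(G) available = 11.07 mol
n(Z) = 1050 / 238.80 = 4.397 mol
n/ν for G = 11.07/2 = 5.535
n/ν for Z = 4.397/1 = 4.397
Smallest n/ν is Z → limiting reagent.
n(D) = (3/1) × 4.397 = 13.19 mol
mass = 13.19 × 390.70 = 5153 g

5150 g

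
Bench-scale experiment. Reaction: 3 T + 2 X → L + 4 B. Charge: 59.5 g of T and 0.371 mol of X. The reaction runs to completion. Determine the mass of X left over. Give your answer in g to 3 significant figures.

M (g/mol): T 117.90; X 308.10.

10.6 g

n(T) = 59.50 / 117.90 = 0.5047 mol
n(X) = 0.3710 mol
n/ν → T: 0.1682, X: 0.1855; T is limiting.
X consumed = (2/3) × 0.5047 = 0.3365 mol
X remaining = 0.3710 − 0.3365 = 0.03450 mol
mass = 0.03450 × 308.10 = 10.63 g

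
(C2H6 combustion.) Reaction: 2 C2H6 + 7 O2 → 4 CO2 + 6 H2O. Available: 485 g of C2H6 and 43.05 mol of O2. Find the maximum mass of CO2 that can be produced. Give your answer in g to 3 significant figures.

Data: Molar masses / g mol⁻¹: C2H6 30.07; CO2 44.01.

1080 g

n(C2H6) = 485.0 / 30.07 = 16.13 mol
n(O2) = 43.05 mol
n/ν for C2H6 = 16.13/2 = 8.065
n/ν for O2 = 43.05/7 = 6.150
Smallest n/ν is O2 → limiting reagent.
n(CO2) = (4/7) × 43.05 = 24.60 mol
mass = 24.60 × 44.01 = 1083 g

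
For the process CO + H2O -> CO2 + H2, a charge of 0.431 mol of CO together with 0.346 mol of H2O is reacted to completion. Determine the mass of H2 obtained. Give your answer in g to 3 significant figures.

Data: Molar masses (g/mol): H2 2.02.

n(CO) = 0.4310 mol
n(H2O) = 0.3460 mol
n/ν for CO = 0.4310/1 = 0.4310
n/ν for H2O = 0.3460/1 = 0.3460
Smallest n/ν is H2O → limiting reagent.
n(H2) = (1/1) × 0.3460 = 0.3460 mol
mass = 0.3460 × 2.02 = 0.6989 g

0.699 g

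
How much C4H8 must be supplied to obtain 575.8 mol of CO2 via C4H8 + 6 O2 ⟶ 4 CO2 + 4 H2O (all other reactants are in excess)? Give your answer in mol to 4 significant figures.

144.0 mol

n(CO2) = 575.8 mol
n(C4H8) = (1/4) × 575.8 = 144.0 mol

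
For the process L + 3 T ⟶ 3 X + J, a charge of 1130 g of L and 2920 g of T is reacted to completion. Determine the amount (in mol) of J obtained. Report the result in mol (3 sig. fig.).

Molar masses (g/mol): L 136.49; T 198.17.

n(L) = 1130 / 136.49 = 8.279 mol
n(T) = 2920 / 198.17 = 14.73 mol
n/ν → L: 8.279, T: 4.910; T is limiting.
n(J) = (1/3) × 14.73 = 4.910 mol

4.91 mol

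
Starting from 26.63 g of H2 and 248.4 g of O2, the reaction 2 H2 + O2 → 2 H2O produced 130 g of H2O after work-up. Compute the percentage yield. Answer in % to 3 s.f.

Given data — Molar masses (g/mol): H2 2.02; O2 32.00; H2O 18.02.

n(H2) = 26.63 / 2.02 = 13.18 mol
n(O2) = 248.4 / 32.00 = 7.763 mol
n/ν for H2 = 13.18/2 = 6.590
n/ν for O2 = 7.763/1 = 7.763
Smallest n/ν is H2 → limiting reagent.
theoretical n(H2O) = (2/2) × 13.18 = 13.18 mol → 237.5 g
% yield = 130 / 237.5 × 100 = 54.74 %

54.7 %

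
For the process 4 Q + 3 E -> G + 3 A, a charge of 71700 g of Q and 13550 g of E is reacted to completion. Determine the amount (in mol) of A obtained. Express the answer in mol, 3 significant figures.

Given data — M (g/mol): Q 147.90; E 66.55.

204 mol

n(Q) = 71700 / 147.90 = 484.8 mol
n(E) = 13550 / 66.55 = 203.6 mol
n/ν for Q = 484.8/4 = 121.2
n/ν for E = 203.6/3 = 67.87
Smallest n/ν is E → limiting reagent.
n(A) = (3/3) × 203.6 = 203.6 mol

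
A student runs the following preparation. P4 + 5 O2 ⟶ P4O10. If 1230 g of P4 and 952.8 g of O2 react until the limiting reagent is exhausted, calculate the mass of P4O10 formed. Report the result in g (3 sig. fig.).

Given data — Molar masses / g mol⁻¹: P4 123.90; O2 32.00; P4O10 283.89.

1690 g

n(P4) = 1230 / 123.90 = 9.927 mol
n(O2) = 952.8 / 32.00 = 29.78 mol
n/ν → P4: 9.927, O2: 5.956; O2 is limiting.
n(P4O10) = (1/5) × 29.78 = 5.956 mol
mass = 5.956 × 283.89 = 1691 g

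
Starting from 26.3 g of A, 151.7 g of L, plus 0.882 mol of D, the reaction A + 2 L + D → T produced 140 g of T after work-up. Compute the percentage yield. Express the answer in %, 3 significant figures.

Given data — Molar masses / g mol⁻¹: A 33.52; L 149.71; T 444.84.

n(A) = 26.30 / 33.52 = 0.7846 mol
n(L) = 151.7 / 149.71 = 1.013 mol
n(D) = 0.8820 mol
n/ν → A: 0.7846, L: 0.5065, D: 0.8820; L is limiting.
theoretical n(T) = (1/2) × 1.013 = 0.5065 mol → 225.3 g
% yield = 140 / 225.3 × 100 = 62.14 %

62.1 %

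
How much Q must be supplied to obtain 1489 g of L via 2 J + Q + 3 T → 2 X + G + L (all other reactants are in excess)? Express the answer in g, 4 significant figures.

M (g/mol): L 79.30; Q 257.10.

4828 g

n(L) = 1489 / 79.30 = 18.78 mol
n(Q) = (1/1) × 18.78 = 18.78 mol
mass = 18.78 × 257.10 = 4828 g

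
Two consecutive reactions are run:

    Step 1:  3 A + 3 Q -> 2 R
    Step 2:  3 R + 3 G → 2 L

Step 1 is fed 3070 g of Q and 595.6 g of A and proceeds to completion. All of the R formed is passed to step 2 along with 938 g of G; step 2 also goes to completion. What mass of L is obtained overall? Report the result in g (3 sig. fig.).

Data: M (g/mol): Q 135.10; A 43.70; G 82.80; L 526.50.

Step 1:
n(Q) = 3070 / 135.10 = 22.72 mol
n(A) = 595.6 / 43.70 = 13.63 mol
n/ν → Q: 7.573, A: 4.543; A is limiting.
n(R) produced = (2/3) × 13.63 = 9.087 mol
Step 2:
n(R) available = 9.087 mol
n(G) = 938.0 / 82.80 = 11.33 mol
n/ν → R: 3.029, G: 3.777; R is limiting.
n(L) = (2/3) × 9.087 = 6.058 mol
mass = 6.058 × 526.50 = 3190 g

3190 g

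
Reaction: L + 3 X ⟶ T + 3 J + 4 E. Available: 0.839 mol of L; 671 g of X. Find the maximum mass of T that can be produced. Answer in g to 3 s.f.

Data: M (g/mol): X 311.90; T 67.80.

n(L) = 0.8390 mol
n(X) = 671.0 / 311.90 = 2.151 mol
n/ν for L = 0.8390/1 = 0.8390
n/ν for X = 2.151/3 = 0.7170
Smallest n/ν is X → limiting reagent.
n(T) = (1/3) × 2.151 = 0.7170 mol
mass = 0.7170 × 67.80 = 48.61 g

48.6 g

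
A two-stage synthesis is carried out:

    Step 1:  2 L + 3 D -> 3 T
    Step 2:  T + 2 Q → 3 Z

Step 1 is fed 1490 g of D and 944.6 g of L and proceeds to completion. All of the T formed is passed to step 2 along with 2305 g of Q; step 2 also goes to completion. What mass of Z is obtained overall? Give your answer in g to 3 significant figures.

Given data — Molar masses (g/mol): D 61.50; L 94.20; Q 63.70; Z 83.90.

Step 1:
n(D) = 1490 / 61.50 = 24.23 mol
n(L) = 944.6 / 94.20 = 10.03 mol
n/ν → D: 8.077, L: 5.015; L is limiting.
n(T) produced = (3/2) × 10.03 = 15.05 mol
Step 2:
n(T) available = 15.05 mol
n(Q) = 2305 / 63.70 = 36.19 mol
n/ν → T: 15.05, Q: 18.10; T is limiting.
n(Z) = (3/1) × 15.05 = 45.15 mol
mass = 45.15 × 83.90 = 3788 g

3790 g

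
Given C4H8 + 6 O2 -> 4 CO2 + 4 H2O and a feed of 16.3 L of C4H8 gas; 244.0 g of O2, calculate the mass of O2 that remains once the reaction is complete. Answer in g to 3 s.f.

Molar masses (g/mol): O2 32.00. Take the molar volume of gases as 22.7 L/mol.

n(C4H8) = 16.30 / 22.7 = 0.7181 mol
n(O2) = 244.0 / 32.00 = 7.625 mol
n/ν → C4H8: 0.7181, O2: 1.271; C4H8 is limiting.
O2 consumed = (6/1) × 0.7181 = 4.309 mol
O2 remaining = 7.625 − 4.309 = 3.316 mol
mass = 3.316 × 32.00 = 106.1 g

106 g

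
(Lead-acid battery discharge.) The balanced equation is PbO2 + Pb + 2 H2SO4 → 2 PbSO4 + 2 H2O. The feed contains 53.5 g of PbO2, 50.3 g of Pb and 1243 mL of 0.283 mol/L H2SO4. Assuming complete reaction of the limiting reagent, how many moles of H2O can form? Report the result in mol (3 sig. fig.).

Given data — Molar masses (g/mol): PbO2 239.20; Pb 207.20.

n(PbO2) = 53.50 / 239.20 = 0.2237 mol
n(Pb) = 50.30 / 207.20 = 0.2428 mol
n(H2SO4) = 0.283 × 1243/1000 = 0.3518 mol
n/ν for PbO2 = 0.2237/1 = 0.2237
n/ν for Pb = 0.2428/1 = 0.2428
n/ν for H2SO4 = 0.3518/2 = 0.1759
Smallest n/ν is H2SO4 → limiting reagent.
n(H2O) = (2/2) × 0.3518 = 0.3518 mol

0.352 mol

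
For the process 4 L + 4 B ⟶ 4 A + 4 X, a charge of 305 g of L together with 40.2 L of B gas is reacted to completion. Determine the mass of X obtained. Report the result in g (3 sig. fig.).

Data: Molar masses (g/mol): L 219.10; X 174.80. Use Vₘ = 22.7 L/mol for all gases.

243 g

n(L) = 305.0 / 219.10 = 1.392 mol
n(B) = 40.20 / 22.7 = 1.771 mol
n/ν for L = 1.392/4 = 0.3480
n/ν for B = 1.771/4 = 0.4428
Smallest n/ν is L → limiting reagent.
n(X) = (4/4) × 1.392 = 1.392 mol
mass = 1.392 × 174.80 = 243.3 g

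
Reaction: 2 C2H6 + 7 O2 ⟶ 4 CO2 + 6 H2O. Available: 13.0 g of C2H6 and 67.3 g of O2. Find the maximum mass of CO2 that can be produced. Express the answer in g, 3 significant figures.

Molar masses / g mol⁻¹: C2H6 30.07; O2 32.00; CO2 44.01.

n(C2H6) = 13.00 / 30.07 = 0.4323 mol
n(O2) = 67.30 / 32.00 = 2.103 mol
n/ν for C2H6 = 0.4323/2 = 0.2162
n/ν for O2 = 2.103/7 = 0.3004
Smallest n/ν is C2H6 → limiting reagent.
n(CO2) = (4/2) × 0.4323 = 0.8646 mol
mass = 0.8646 × 44.01 = 38.05 g

38.1 g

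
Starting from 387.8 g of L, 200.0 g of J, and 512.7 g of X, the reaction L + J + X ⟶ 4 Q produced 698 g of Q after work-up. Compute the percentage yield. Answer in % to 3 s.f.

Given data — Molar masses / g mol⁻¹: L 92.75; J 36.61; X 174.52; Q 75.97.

78.2 %

n(L) = 387.8 / 92.75 = 4.181 mol
n(J) = 200.0 / 36.61 = 5.463 mol
n(X) = 512.7 / 174.52 = 2.938 mol
n/ν → L: 4.181, J: 5.463, X: 2.938; X is limiting.
theoretical n(Q) = (4/1) × 2.938 = 11.75 mol → 892.6 g
% yield = 698 / 892.6 × 100 = 78.20 %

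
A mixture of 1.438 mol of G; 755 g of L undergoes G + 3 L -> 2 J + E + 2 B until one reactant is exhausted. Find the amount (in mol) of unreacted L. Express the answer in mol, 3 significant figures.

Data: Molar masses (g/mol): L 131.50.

n(G) = 1.438 mol
n(L) = 755.0 / 131.50 = 5.741 mol
n/ν for G = 1.438/1 = 1.438
n/ν for L = 5.741/3 = 1.914
Smallest n/ν is G → limiting reagent.
L consumed = (3/1) × 1.438 = 4.314 mol
L remaining = 5.741 − 4.314 = 1.427 mol

1.43 mol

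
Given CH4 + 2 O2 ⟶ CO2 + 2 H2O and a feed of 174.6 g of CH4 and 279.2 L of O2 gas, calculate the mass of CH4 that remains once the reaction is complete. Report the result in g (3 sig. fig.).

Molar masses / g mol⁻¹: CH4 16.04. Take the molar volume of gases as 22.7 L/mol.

76.0 g

n(CH4) = 174.6 / 16.04 = 10.89 mol
n(O2) = 279.2 / 22.7 = 12.30 mol
n/ν → CH4: 10.89, O2: 6.150; O2 is limiting.
CH4 consumed = (1/2) × 12.30 = 6.150 mol
CH4 remaining = 10.89 − 6.150 = 4.740 mol
mass = 4.740 × 16.04 = 76.03 g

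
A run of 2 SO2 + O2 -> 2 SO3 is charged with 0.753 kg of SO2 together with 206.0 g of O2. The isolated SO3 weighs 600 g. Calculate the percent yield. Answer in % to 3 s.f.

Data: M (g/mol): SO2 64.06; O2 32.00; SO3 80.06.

n(SO2) = 0.7530×1000 / 64.06 = 11.75 mol
n(O2) = 206.0 / 32.00 = 6.438 mol
n/ν → SO2: 5.875, O2: 6.438; SO2 is limiting.
theoretical n(SO3) = (2/2) × 11.75 = 11.75 mol → 940.7 g
% yield = 600 / 940.7 × 100 = 63.78 %

63.8 %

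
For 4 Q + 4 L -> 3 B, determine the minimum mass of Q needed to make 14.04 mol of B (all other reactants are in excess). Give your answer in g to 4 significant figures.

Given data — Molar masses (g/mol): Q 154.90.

2900 g

n(B) = 14.04 mol
n(Q) = (4/3) × 14.04 = 18.72 mol
mass = 18.72 × 154.90 = 2900 g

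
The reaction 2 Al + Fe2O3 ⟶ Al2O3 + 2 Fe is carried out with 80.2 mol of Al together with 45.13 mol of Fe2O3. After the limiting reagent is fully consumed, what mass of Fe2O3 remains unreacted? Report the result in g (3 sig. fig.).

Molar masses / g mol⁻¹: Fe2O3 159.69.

n(Al) = 80.20 mol
n(Fe2O3) = 45.13 mol
n/ν for Al = 80.20/2 = 40.10
n/ν for Fe2O3 = 45.13/1 = 45.13
Smallest n/ν is Al → limiting reagent.
Fe2O3 consumed = (1/2) × 80.20 = 40.10 mol
Fe2O3 remaining = 45.13 − 40.10 = 5.030 mol
mass = 5.030 × 159.69 = 803.2 g

803 g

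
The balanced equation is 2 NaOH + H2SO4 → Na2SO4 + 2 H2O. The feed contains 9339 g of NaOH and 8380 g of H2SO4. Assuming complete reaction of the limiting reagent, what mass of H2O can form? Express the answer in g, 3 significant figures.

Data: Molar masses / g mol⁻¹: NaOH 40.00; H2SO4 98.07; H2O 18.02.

n(NaOH) = 9339 / 40.00 = 233.5 mol
n(H2SO4) = 8380 / 98.07 = 85.45 mol
n/ν for NaOH = 233.5/2 = 116.8
n/ν for H2SO4 = 85.45/1 = 85.45
Smallest n/ν is H2SO4 → limiting reagent.
n(H2O) = (2/1) × 85.45 = 170.9 mol
mass = 170.9 × 18.02 = 3080 g

3080 g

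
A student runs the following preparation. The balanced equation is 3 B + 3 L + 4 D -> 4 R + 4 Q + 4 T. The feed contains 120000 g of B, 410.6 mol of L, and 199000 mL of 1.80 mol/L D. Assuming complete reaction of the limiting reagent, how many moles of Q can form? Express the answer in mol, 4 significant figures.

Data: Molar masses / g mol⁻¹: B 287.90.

n(B) = 120000 / 287.90 = 416.8 mol
n(L) = 410.6 mol
n(D) = 1.80 × 199000/1000 = 358.2 mol
n/ν for B = 416.8/3 = 138.9
n/ν for L = 410.6/3 = 136.9
n/ν for D = 358.2/4 = 89.55
Smallest n/ν is D → limiting reagent.
n(Q) = (4/4) × 358.2 = 358.2 mol

358.2 mol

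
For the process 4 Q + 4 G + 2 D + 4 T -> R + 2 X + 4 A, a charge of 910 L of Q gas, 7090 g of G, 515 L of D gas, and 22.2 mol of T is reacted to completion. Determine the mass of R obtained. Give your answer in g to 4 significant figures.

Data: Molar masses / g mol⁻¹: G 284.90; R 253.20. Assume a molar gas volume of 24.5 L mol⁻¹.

1405 g

n(Q) = 910.0 / 24.5 = 37.14 mol
n(G) = 7090 / 284.90 = 24.89 mol
n(D) = 515.0 / 24.5 = 21.02 mol
n(T) = 22.20 mol
n/ν for Q = 37.14/4 = 9.285
n/ν for G = 24.89/4 = 6.223
n/ν for D = 21.02/2 = 10.51
n/ν for T = 22.20/4 = 5.550
Smallest n/ν is T → limiting reagent.
n(R) = (1/4) × 22.20 = 5.550 mol
mass = 5.550 × 253.20 = 1405 g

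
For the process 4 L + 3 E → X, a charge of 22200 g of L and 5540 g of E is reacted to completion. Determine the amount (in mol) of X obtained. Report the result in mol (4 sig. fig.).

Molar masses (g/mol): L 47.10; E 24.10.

n(L) = 22200 / 47.10 = 471.3 mol
n(E) = 5540 / 24.10 = 229.9 mol
n/ν for L = 471.3/4 = 117.8
n/ν for E = 229.9/3 = 76.63
Smallest n/ν is E → limiting reagent.
n(X) = (1/3) × 229.9 = 76.63 mol

76.63 mol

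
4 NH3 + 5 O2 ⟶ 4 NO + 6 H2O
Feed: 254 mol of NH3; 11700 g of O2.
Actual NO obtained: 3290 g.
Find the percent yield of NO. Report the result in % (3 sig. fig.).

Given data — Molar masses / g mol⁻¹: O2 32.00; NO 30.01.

n(NH3) = 254.0 mol
n(O2) = 11700 / 32.00 = 365.6 mol
n/ν for NH3 = 254.0/4 = 63.50
n/ν for O2 = 365.6/5 = 73.12
Smallest n/ν is NH3 → limiting reagent.
theoretical n(NO) = (4/4) × 254.0 = 254.0 mol → 7623 g
% yield = 3290 / 7623 × 100 = 43.16 %

43.2 %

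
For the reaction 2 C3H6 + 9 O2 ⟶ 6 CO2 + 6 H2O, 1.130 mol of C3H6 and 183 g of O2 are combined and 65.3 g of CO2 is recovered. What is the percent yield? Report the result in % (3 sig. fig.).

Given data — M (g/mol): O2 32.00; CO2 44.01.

43.8 %

n(C3H6) = 1.130 mol
n(O2) = 183.0 / 32.00 = 5.719 mol
n/ν → C3H6: 0.5650, O2: 0.6354; C3H6 is limiting.
theoretical n(CO2) = (6/2) × 1.130 = 3.390 mol → 149.2 g
% yield = 65.3 / 149.2 × 100 = 43.77 %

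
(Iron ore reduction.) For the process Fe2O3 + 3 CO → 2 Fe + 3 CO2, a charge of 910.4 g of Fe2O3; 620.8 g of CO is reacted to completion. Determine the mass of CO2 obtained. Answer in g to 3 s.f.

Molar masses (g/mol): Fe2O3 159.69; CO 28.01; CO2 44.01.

n(Fe2O3) = 910.4 / 159.69 = 5.701 mol
n(CO) = 620.8 / 28.01 = 22.16 mol
n/ν → Fe2O3: 5.701, CO: 7.387; Fe2O3 is limiting.
n(CO2) = (3/1) × 5.701 = 17.10 mol
mass = 17.10 × 44.01 = 752.6 g

753 g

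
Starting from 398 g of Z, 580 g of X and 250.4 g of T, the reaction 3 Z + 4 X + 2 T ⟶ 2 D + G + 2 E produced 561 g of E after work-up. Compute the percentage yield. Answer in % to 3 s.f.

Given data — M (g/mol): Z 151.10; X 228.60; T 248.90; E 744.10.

n(Z) = 398.0 / 151.10 = 2.634 mol
n(X) = 580.0 / 228.60 = 2.537 mol
n(T) = 250.4 / 248.90 = 1.006 mol
n/ν → Z: 0.8780, X: 0.6343, T: 0.5030; T is limiting.
theoretical n(E) = (2/2) × 1.006 = 1.006 mol → 748.6 g
% yield = 561 / 748.6 × 100 = 74.94 %

74.9 %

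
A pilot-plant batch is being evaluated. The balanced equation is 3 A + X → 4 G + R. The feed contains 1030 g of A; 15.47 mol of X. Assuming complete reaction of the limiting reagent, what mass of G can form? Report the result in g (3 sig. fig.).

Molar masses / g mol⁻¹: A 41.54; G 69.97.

n(A) = 1030 / 41.54 = 24.80 mol
n(X) = 15.47 mol
n/ν for A = 24.80/3 = 8.267
n/ν for X = 15.47/1 = 15.47
Smallest n/ν is A → limiting reagent.
n(G) = (4/3) × 24.80 = 33.07 mol
mass = 33.07 × 69.97 = 2314 g

2310 g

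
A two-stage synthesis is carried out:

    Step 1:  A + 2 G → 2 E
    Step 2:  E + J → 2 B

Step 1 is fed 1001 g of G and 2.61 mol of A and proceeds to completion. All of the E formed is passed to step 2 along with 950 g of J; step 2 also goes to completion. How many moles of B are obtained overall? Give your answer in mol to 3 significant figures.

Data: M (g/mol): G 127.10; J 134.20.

Step 1:
n(G) = 1001 / 127.10 = 7.876 mol
n(A) = 2.610 mol
n/ν for G = 7.876/2 = 3.938
n/ν for A = 2.610/1 = 2.610
Smallest n/ν is A → limiting reagent.
n(E) produced = (2/1) × 2.610 = 5.220 mol
Step 2:
n(E) available = 5.220 mol
n(J) = 950.0 / 134.20 = 7.079 mol
n/ν for E = 5.220/1 = 5.220
n/ν for J = 7.079/1 = 7.079
Smallest n/ν is E → limiting reagent.
n(B) = (2/1) × 5.220 = 10.44 mol

10.4 mol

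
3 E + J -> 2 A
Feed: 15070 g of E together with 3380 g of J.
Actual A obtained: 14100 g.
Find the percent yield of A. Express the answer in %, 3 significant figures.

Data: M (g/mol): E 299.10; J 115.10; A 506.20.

n(E) = 15070 / 299.10 = 50.38 mol
n(J) = 3380 / 115.10 = 29.37 mol
n/ν for E = 50.38/3 = 16.79
n/ν for J = 29.37/1 = 29.37
Smallest n/ν is E → limiting reagent.
theoretical n(A) = (2/3) × 50.38 = 33.59 mol → 17000 g
% yield = 14100 / 17000 × 100 = 82.94 %

82.9 %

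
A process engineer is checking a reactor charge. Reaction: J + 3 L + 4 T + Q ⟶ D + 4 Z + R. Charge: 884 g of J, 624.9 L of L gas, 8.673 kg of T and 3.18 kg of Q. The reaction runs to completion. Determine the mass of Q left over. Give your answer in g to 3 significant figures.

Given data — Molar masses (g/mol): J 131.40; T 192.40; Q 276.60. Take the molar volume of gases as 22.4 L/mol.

n(J) = 884.0 / 131.40 = 6.728 mol
n(L) = 624.9 / 22.4 = 27.90 mol
n(T) = 8.673×1000 / 192.40 = 45.08 mol
n(Q) = 3.180×1000 / 276.60 = 11.50 mol
n/ν for J = 6.728/1 = 6.728
n/ν for L = 27.90/3 = 9.300
n/ν for T = 45.08/4 = 11.27
n/ν for Q = 11.50/1 = 11.50
Smallest n/ν is J → limiting reagent.
Q consumed = (1/1) × 6.728 = 6.728 mol
Q remaining = 11.50 − 6.728 = 4.772 mol
mass = 4.772 × 276.60 = 1320 g

1320 g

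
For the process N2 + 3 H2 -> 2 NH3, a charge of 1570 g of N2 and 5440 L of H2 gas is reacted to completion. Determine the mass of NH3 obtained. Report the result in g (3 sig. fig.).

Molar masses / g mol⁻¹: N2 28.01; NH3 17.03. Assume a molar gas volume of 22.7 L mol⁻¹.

1910 g

n(N2) = 1570 / 28.01 = 56.05 mol
n(H2) = 5440 / 22.7 = 239.6 mol
n/ν → N2: 56.05, H2: 79.87; N2 is limiting.
n(NH3) = (2/1) × 56.05 = 112.1 mol
mass = 112.1 × 17.03 = 1909 g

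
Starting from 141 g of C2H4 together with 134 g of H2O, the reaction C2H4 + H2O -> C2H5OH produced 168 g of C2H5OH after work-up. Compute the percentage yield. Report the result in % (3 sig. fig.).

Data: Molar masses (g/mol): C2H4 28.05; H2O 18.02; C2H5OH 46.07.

72.5 %

n(C2H4) = 141.0 / 28.05 = 5.027 mol
n(H2O) = 134.0 / 18.02 = 7.436 mol
n/ν → C2H4: 5.027, H2O: 7.436; C2H4 is limiting.
theoretical n(C2H5OH) = (1/1) × 5.027 = 5.027 mol → 231.6 g
% yield = 168 / 231.6 × 100 = 72.54 %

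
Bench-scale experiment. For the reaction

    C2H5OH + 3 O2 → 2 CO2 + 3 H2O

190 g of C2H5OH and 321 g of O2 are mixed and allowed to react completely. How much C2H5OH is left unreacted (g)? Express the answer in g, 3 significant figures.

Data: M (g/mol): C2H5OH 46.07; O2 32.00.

36.0 g

n(C2H5OH) = 190.0 / 46.07 = 4.124 mol
n(O2) = 321.0 / 32.00 = 10.03 mol
n/ν for C2H5OH = 4.124/1 = 4.124
n/ν for O2 = 10.03/3 = 3.343
Smallest n/ν is O2 → limiting reagent.
C2H5OH consumed = (1/3) × 10.03 = 3.343 mol
C2H5OH remaining = 4.124 − 3.343 = 0.7810 mol
mass = 0.7810 × 46.07 = 35.98 g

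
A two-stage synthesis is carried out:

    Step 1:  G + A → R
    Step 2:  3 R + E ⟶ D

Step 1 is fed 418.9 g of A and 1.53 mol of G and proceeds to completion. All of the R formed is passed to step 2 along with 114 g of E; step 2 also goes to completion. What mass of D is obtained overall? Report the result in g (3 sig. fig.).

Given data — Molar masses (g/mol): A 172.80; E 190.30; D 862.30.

Step 1:
n(A) = 418.9 / 172.80 = 2.424 mol
n(G) = 1.530 mol
n/ν for A = 2.424/1 = 2.424
n/ν for G = 1.530/1 = 1.530
Smallest n/ν is G → limiting reagent.
n(R) produced = (1/1) × 1.530 = 1.530 mol
Step 2:
n(R) available = 1.530 mol
n(E) = 114.0 / 190.30 = 0.5991 mol
n/ν for R = 1.530/3 = 0.5100
n/ν for E = 0.5991/1 = 0.5991
Smallest n/ν is R → limiting reagent.
n(D) = (1/3) × 1.530 = 0.5100 mol
mass = 0.5100 × 862.30 = 439.8 g

440 g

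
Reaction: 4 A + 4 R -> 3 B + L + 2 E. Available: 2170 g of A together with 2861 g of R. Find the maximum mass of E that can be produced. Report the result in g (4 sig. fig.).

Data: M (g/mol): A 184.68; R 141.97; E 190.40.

n(A) = 2170 / 184.68 = 11.75 mol
n(R) = 2861 / 141.97 = 20.15 mol
n/ν → A: 2.938, R: 5.038; A is limiting.
n(E) = (2/4) × 11.75 = 5.875 mol
mass = 5.875 × 190.40 = 1119 g

1119 g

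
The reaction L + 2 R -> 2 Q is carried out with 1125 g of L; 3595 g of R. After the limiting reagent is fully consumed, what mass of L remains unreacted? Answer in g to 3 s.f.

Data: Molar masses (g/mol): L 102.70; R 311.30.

n(L) = 1125 / 102.70 = 10.95 mol
n(R) = 3595 / 311.30 = 11.55 mol
n/ν → L: 10.95, R: 5.775; R is limiting.
L consumed = (1/2) × 11.55 = 5.775 mol
L remaining = 10.95 − 5.775 = 5.175 mol
mass = 5.175 × 102.70 = 531.5 g

532 g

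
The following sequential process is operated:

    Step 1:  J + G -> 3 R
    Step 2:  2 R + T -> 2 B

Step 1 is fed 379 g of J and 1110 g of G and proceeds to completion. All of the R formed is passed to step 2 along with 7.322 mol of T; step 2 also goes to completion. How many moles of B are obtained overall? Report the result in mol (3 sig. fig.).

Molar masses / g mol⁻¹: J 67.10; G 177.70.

14.6 mol

Step 1:
n(J) = 379.0 / 67.10 = 5.648 mol
n(G) = 1110 / 177.70 = 6.246 mol
n/ν → J: 5.648, G: 6.246; J is limiting.
n(R) produced = (3/1) × 5.648 = 16.94 mol
Step 2:
n(R) available = 16.94 mol
n(T) = 7.322 mol
n/ν → R: 8.470, T: 7.322; T is limiting.
n(B) = (2/1) × 7.322 = 14.64 mol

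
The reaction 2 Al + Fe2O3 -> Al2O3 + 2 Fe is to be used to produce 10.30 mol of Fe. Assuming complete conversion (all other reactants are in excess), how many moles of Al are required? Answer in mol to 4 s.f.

10.30 mol

n(Fe) = 10.30 mol
n(Al) = (2/2) × 10.30 = 10.30 mol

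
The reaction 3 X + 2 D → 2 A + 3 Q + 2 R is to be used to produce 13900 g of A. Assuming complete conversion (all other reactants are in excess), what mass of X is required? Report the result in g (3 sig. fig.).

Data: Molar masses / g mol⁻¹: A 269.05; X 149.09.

n(A) = 13900 / 269.05 = 51.66 mol
n(X) = (3/2) × 51.66 = 77.49 mol
mass = 77.49 × 149.09 = 11550 g

11600 g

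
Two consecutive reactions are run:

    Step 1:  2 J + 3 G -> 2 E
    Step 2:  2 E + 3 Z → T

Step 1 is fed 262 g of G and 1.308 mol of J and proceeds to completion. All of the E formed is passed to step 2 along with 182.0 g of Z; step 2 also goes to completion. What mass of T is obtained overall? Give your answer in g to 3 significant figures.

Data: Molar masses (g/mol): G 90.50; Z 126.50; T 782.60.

Step 1:
n(G) = 262.0 / 90.50 = 2.895 mol
n(J) = 1.308 mol
n/ν → G: 0.9650, J: 0.6540; J is limiting.
n(E) produced = (2/2) × 1.308 = 1.308 mol
Step 2:
n(E) available = 1.308 mol
n(Z) = 182.0 / 126.50 = 1.439 mol
n/ν → E: 0.6540, Z: 0.4797; Z is limiting.
n(T) = (1/3) × 1.439 = 0.4797 mol
mass = 0.4797 × 782.60 = 375.4 g

375 g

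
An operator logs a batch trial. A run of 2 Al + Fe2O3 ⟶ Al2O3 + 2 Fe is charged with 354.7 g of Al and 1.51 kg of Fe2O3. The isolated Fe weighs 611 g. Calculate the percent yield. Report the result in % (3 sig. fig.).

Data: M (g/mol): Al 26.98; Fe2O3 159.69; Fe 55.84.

n(Al) = 354.7 / 26.98 = 13.15 mol
n(Fe2O3) = 1.510×1000 / 159.69 = 9.456 mol
n/ν for Al = 13.15/2 = 6.575
n/ν for Fe2O3 = 9.456/1 = 9.456
Smallest n/ν is Al → limiting reagent.
theoretical n(Fe) = (2/2) × 13.15 = 13.15 mol → 734.3 g
% yield = 611 / 734.3 × 100 = 83.21 %

83.2 %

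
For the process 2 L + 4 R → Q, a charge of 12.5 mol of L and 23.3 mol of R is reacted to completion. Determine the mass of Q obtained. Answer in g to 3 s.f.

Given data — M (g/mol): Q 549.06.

3200 g

n(L) = 12.50 mol
n(R) = 23.30 mol
n/ν → L: 6.250, R: 5.825; R is limiting.
n(Q) = (1/4) × 23.30 = 5.825 mol
mass = 5.825 × 549.06 = 3198 g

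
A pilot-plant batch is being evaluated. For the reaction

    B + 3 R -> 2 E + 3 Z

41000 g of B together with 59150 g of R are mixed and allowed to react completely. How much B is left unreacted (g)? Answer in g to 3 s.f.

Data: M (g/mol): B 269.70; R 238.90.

18700 g

n(B) = 41000 / 269.70 = 152.0 mol
n(R) = 59150 / 238.90 = 247.6 mol
n/ν for B = 152.0/1 = 152.0
n/ν for R = 247.6/3 = 82.53
Smallest n/ν is R → limiting reagent.
B consumed = (1/3) × 247.6 = 82.53 mol
B remaining = 152.0 − 82.53 = 69.47 mol
mass = 69.47 × 269.70 = 18740 g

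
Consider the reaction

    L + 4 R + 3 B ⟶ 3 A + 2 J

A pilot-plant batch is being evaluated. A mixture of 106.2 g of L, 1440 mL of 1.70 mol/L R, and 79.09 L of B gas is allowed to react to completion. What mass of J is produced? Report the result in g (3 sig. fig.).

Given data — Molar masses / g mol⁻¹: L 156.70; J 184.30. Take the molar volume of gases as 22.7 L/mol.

226 g

n(L) = 106.2 / 156.70 = 0.6777 mol
n(R) = 1.70 × 1440/1000 = 2.448 mol
n(B) = 79.09 / 22.7 = 3.484 mol
n/ν for L = 0.6777/1 = 0.6777
n/ν for R = 2.448/4 = 0.6120
n/ν for B = 3.484/3 = 1.161
Smallest n/ν is R → limiting reagent.
n(J) = (2/4) × 2.448 = 1.224 mol
mass = 1.224 × 184.30 = 225.6 g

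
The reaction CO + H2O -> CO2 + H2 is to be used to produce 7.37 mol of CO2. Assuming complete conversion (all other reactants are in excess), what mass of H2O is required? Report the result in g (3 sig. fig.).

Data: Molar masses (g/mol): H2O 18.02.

n(CO2) = 7.370 mol
n(H2O) = (1/1) × 7.370 = 7.370 mol
mass = 7.370 × 18.02 = 132.8 g

133 g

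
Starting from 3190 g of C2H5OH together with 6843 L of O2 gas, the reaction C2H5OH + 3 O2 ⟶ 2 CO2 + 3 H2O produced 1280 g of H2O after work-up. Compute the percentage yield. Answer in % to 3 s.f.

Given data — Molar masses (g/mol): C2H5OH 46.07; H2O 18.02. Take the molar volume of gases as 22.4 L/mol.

n(C2H5OH) = 3190 / 46.07 = 69.24 mol
n(O2) = 6843 / 22.4 = 305.5 mol
n/ν for C2H5OH = 69.24/1 = 69.24
n/ν for O2 = 305.5/3 = 101.8
Smallest n/ν is C2H5OH → limiting reagent.
theoretical n(H2O) = (3/1) × 69.24 = 207.7 mol → 3743 g
% yield = 1280 / 3743 × 100 = 34.20 %

34.2 %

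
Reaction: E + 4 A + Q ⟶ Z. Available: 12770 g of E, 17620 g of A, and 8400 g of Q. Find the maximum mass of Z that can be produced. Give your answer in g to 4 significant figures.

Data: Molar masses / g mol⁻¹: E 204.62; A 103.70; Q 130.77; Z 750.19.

31870 g

n(E) = 12770 / 204.62 = 62.41 mol
n(A) = 17620 / 103.70 = 169.9 mol
n(Q) = 8400 / 130.77 = 64.23 mol
n/ν → E: 62.41, A: 42.48, Q: 64.23; A is limiting.
n(Z) = (1/4) × 169.9 = 42.48 mol
mass = 42.48 × 750.19 = 31870 g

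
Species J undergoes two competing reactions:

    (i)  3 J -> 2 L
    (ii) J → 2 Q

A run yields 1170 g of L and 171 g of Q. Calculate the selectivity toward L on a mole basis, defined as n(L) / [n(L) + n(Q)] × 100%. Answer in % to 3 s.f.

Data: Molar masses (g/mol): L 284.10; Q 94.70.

n(L) = 1170 / 284.10 = 4.118 mol
n(Q) = 171 / 94.70 = 1.806 mol
selectivity = 4.118/(4.118+1.806) × 100 = 69.51 %

69.5 %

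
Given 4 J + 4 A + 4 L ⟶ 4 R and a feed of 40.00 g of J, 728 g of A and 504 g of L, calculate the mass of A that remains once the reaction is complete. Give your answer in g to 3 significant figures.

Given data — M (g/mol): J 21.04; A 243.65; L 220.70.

n(J) = 40.00 / 21.04 = 1.901 mol
n(A) = 728.0 / 243.65 = 2.988 mol
n(L) = 504.0 / 220.70 = 2.284 mol
n/ν → J: 0.4753, A: 0.7470, L: 0.5710; J is limiting.
A consumed = (4/4) × 1.901 = 1.901 mol
A remaining = 2.988 − 1.901 = 1.087 mol
mass = 1.087 × 243.65 = 264.8 g

265 g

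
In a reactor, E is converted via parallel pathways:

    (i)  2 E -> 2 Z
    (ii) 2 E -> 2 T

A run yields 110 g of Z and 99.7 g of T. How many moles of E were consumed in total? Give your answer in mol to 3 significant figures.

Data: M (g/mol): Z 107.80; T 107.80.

1.95 mol

n(Z) = 110 / 107.80 = 1.020 mol
n(T) = 99.7 / 107.80 = 0.9249 mol
n(E) via (i) = (2/2)×1.020 = 1.020 mol
n(E) via (ii) = (2/2)×0.9249 = 0.9249 mol
total n(E) = 1.020 + 0.9249 = 1.945 mol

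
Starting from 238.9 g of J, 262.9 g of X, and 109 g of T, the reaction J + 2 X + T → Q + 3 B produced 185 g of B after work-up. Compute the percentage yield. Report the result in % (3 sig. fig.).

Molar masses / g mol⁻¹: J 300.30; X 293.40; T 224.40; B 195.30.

n(J) = 238.9 / 300.30 = 0.7955 mol
n(X) = 262.9 / 293.40 = 0.8960 mol
n(T) = 109.0 / 224.40 = 0.4857 mol
n/ν → J: 0.7955, X: 0.4480, T: 0.4857; X is limiting.
theoretical n(B) = (3/2) × 0.8960 = 1.344 mol → 262.5 g
% yield = 185 / 262.5 × 100 = 70.48 %

70.5 %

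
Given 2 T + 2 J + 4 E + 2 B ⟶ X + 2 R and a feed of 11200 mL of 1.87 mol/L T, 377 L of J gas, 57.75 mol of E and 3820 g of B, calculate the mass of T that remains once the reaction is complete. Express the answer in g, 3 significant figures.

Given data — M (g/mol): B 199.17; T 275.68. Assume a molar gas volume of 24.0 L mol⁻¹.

1440 g

n(T) = 1.87 × 11200/1000 = 20.94 mol
n(J) = 377.0 / 24.0 = 15.71 mol
n(E) = 57.75 mol
n(B) = 3820 / 199.17 = 19.18 mol
n/ν for T = 20.94/2 = 10.47
n/ν for J = 15.71/2 = 7.855
n/ν for E = 57.75/4 = 14.44
n/ν for B = 19.18/2 = 9.590
Smallest n/ν is J → limiting reagent.
T consumed = (2/2) × 15.71 = 15.71 mol
T remaining = 20.94 − 15.71 = 5.230 mol
mass = 5.230 × 275.68 = 1442 g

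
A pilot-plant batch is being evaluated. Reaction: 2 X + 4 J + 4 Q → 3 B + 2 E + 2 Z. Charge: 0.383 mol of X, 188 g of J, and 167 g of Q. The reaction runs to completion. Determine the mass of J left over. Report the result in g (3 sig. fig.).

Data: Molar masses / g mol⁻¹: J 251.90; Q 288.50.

42.2 g

n(X) = 0.3830 mol
n(J) = 188.0 / 251.90 = 0.7463 mol
n(Q) = 167.0 / 288.50 = 0.5789 mol
n/ν for X = 0.3830/2 = 0.1915
n/ν for J = 0.7463/4 = 0.1866
n/ν for Q = 0.5789/4 = 0.1447
Smallest n/ν is Q → limiting reagent.
J consumed = (4/4) × 0.5789 = 0.5789 mol
J remaining = 0.7463 − 0.5789 = 0.1674 mol
mass = 0.1674 × 251.90 = 42.17 g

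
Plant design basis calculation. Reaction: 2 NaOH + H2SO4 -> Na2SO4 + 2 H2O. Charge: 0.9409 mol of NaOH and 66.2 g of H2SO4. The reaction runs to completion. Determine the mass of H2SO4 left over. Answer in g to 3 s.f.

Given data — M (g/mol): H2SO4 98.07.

n(NaOH) = 0.9409 mol
n(H2SO4) = 66.20 / 98.07 = 0.6750 mol
n/ν for NaOH = 0.9409/2 = 0.4705
n/ν for H2SO4 = 0.6750/1 = 0.6750
Smallest n/ν is NaOH → limiting reagent.
H2SO4 consumed = (1/2) × 0.9409 = 0.4705 mol
H2SO4 remaining = 0.6750 − 0.4705 = 0.2045 mol
mass = 0.2045 × 98.07 = 20.06 g

20.1 g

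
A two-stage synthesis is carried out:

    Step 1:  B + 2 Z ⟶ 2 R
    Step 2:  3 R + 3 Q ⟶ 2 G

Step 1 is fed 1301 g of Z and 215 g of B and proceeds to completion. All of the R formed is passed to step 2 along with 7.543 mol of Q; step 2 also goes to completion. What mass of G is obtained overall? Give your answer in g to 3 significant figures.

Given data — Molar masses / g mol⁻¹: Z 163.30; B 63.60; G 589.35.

Step 1:
n(Z) = 1301 / 163.30 = 7.967 mol
n(B) = 215.0 / 63.60 = 3.381 mol
n/ν for Z = 7.967/2 = 3.984
n/ν for B = 3.381/1 = 3.381
Smallest n/ν is B → limiting reagent.
n(R) produced = (2/1) × 3.381 = 6.762 mol
Step 2:
n(R) available = 6.762 mol
n(Q) = 7.543 mol
n/ν for R = 6.762/3 = 2.254
n/ν for Q = 7.543/3 = 2.514
Smallest n/ν is R → limiting reagent.
n(G) = (2/3) × 6.762 = 4.508 mol
mass = 4.508 × 589.35 = 2657 g

2660 g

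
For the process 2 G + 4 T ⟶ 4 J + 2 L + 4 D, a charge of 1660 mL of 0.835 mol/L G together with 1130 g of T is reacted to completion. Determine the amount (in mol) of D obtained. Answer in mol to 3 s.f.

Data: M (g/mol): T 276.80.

n(G) = 0.835 × 1660/1000 = 1.386 mol
n(T) = 1130 / 276.80 = 4.082 mol
n/ν → G: 0.6930, T: 1.021; G is limiting.
n(D) = (4/2) × 1.386 = 2.772 mol

2.77 mol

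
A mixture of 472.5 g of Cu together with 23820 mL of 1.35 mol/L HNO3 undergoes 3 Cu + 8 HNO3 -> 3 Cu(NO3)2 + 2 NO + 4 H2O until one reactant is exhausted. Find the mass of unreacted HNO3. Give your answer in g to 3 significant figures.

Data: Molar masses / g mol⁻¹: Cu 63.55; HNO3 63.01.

777 g

n(Cu) = 472.5 / 63.55 = 7.435 mol
n(HNO3) = 1.35 × 23820/1000 = 32.16 mol
n/ν → Cu: 2.478, HNO3: 4.020; Cu is limiting.
HNO3 consumed = (8/3) × 7.435 = 19.83 mol
HNO3 remaining = 32.16 − 19.83 = 12.33 mol
mass = 12.33 × 63.01 = 776.9 g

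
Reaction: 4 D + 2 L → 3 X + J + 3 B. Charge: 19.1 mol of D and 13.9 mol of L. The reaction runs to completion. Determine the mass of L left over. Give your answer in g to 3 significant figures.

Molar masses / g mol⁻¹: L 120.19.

n(D) = 19.10 mol
n(L) = 13.90 mol
n/ν for D = 19.10/4 = 4.775
n/ν for L = 13.90/2 = 6.950
Smallest n/ν is D → limiting reagent.
L consumed = (2/4) × 19.10 = 9.550 mol
L remaining = 13.90 − 9.550 = 4.350 mol
mass = 4.350 × 120.19 = 522.8 g

523 g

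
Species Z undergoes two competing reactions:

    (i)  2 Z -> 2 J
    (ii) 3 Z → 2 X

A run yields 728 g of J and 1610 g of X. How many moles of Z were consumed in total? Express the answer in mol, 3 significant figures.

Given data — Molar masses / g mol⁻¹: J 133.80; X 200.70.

n(J) = 728 / 133.80 = 5.441 mol
n(X) = 1610 / 200.70 = 8.022 mol
n(Z) via (i) = (2/2)×5.441 = 5.441 mol
n(Z) via (ii) = (3/2)×8.022 = 12.03 mol
total n(Z) = 5.441 + 12.03 = 17.47 mol

17.5 mol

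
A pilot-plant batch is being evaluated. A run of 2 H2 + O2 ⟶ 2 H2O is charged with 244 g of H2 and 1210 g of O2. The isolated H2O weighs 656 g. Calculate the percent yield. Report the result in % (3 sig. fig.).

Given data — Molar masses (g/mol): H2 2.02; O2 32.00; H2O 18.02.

n(H2) = 244.0 / 2.02 = 120.8 mol
n(O2) = 1210 / 32.00 = 37.81 mol
n/ν for H2 = 120.8/2 = 60.40
n/ν for O2 = 37.81/1 = 37.81
Smallest n/ν is O2 → limiting reagent.
theoretical n(H2O) = (2/1) × 37.81 = 75.62 mol → 1363 g
% yield = 656 / 1363 × 100 = 48.13 %

48.1 %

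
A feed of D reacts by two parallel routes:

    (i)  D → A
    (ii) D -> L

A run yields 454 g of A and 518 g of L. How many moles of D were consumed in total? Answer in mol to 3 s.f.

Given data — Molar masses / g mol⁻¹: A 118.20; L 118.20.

8.22 mol

n(A) = 454 / 118.20 = 3.841 mol
n(L) = 518 / 118.20 = 4.382 mol
n(D) via (i) = (1/1)×3.841 = 3.841 mol
n(D) via (ii) = (1/1)×4.382 = 4.382 mol
total n(D) = 3.841 + 4.382 = 8.223 mol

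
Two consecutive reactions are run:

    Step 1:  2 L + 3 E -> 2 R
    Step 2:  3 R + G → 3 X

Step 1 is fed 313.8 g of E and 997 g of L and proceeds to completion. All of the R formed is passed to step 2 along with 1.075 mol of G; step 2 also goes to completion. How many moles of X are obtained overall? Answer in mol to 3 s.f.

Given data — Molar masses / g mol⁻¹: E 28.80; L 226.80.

Step 1:
n(E) = 313.8 / 28.80 = 10.90 mol
n(L) = 997.0 / 226.80 = 4.396 mol
n/ν for E = 10.90/3 = 3.633
n/ν for L = 4.396/2 = 2.198
Smallest n/ν is L → limiting reagent.
n(R) produced = (2/2) × 4.396 = 4.396 mol
Step 2:
n(R) available = 4.396 mol
n(G) = 1.075 mol
n/ν for R = 4.396/3 = 1.465
n/ν for G = 1.075/1 = 1.075
Smallest n/ν is G → limiting reagent.
n(X) = (3/1) × 1.075 = 3.225 mol

3.23 mol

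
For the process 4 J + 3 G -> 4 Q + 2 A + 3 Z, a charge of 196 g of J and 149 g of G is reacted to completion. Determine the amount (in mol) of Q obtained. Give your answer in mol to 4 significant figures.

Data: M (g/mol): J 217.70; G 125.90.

0.9003 mol

n(J) = 196.0 / 217.70 = 0.9003 mol
n(G) = 149.0 / 125.90 = 1.183 mol
n/ν for J = 0.9003/4 = 0.2251
n/ν for G = 1.183/3 = 0.3943
Smallest n/ν is J → limiting reagent.
n(Q) = (4/4) × 0.9003 = 0.9003 mol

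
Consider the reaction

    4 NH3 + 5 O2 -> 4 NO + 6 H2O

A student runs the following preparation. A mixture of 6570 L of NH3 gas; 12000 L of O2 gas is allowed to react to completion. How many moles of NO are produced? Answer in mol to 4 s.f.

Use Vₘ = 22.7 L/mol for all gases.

n(NH3) = 6570 / 22.7 = 289.4 mol
n(O2) = 12000 / 22.7 = 528.6 mol
n/ν → NH3: 72.35, O2: 105.7; NH3 is limiting.
n(NO) = (4/4) × 289.4 = 289.4 mol

289.4 mol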